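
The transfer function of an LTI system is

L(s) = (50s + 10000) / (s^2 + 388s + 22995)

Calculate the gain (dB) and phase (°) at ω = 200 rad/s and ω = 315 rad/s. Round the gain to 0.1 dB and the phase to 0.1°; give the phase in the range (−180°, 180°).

ω = 200: -15.0 dB, -57.4°; ω = 315: -17.8 dB, -64.4°

Substitute s = j200:
Numerator: 50(j200) + 10000 = 10000 + j10000
Denominator: (j200)^2 + 388(j200) + 22995 = -17005 + j77600
|N| = √(10000² + 10000²) ≈ 14142, ∠N ≈ 45.00°
|D| = √(17005² + 77600²) ≈ 79441, ∠D ≈ 102.36°
|L| = 14142 / 79441 ≈ 0.17802
Gain = 20 log₁₀(0.17802) ≈ -14.99 dB
∠L = 45.00° − 102.36° = -57.36°

Substitute s = j315:
Numerator: 50(j315) + 10000 = 10000 + j15750
Denominator: (j315)^2 + 388(j315) + 22995 = -76230 + j122220
|N| = √(10000² + 15750²) ≈ 18656, ∠N ≈ 57.59°
|D| = √(76230² + 122220²) ≈ 1.4404e+05, ∠D ≈ 121.95°
|L| = 18656 / 1.4404e+05 ≈ 0.12952
Gain = 20 log₁₀(0.12952) ≈ -17.75 dB
∠L = 57.59° − 121.95° = -64.36°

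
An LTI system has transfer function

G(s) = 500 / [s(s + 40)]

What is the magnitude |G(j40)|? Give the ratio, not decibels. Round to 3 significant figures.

0.221

At s = jω = j40:
pole (s+40): 40 + j40 → |·| = √(40²+40²) = √3200 ≈ 56.569, ∠ = arctan(40/40) ≈ 45.00°
pole at origin: |s| = 40, ∠ = 90.00° (in denominator)
|G| = 500 / 2262.8 ≈ 0.22097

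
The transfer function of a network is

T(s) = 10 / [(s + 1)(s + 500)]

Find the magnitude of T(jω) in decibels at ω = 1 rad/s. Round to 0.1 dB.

-37.0 dB

At s = jω = j1:
pole (s+1): 1 + j1 → |·| = √(1²+1²) = √2 ≈ 1.4142, ∠ = arctan(1/1) ≈ 45.00°
pole (s+500): 500 + j1 → |·| = √(500²+1²) = √250001 ≈ 500, ∠ = arctan(1/500) ≈ 0.11°
|T| = 10 / 707.1 ≈ 0.014142
Gain = 20 log₁₀(0.014142) ≈ -36.99 dB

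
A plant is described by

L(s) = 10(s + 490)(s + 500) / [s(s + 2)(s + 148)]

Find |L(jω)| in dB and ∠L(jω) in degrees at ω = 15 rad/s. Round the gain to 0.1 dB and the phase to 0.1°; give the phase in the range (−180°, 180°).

At s = jω = j15:
zero (s+490): 490 + j15 → |·| = √(490²+15²) = √240325 ≈ 490.23, ∠ = arctan(15/490) ≈ 1.75°
zero (s+500): 500 + j15 → |·| = √(500²+15²) = √250225 ≈ 500.22, ∠ = arctan(15/500) ≈ 1.72°
pole (s+2): 2 + j15 → |·| = √(2²+15²) = √229 ≈ 15.133, ∠ = arctan(15/2) ≈ 82.41°
pole (s+148): 148 + j15 → |·| = √(148²+15²) = √22129 ≈ 148.76, ∠ = arctan(15/148) ≈ 5.79°
pole at origin: |s| = 15, ∠ = 90.00° (in denominator)
|L| = 10 · 2.4522e+05 / 33768 ≈ 72.619
Gain = 20 log₁₀(72.619) ≈ 37.22 dB
∠L = 3.47° − 178.20° = -174.73°

37.2 dB, -174.7°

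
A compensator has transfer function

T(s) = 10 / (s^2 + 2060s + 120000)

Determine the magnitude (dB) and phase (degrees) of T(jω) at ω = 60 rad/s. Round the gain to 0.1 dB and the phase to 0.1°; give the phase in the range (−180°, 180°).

Substitute s = j60:
Numerator: 10 = 10 + j0
Denominator: (j60)^2 + 2060(j60) + 120000 = 116400 + j123600
|N| = √(10² + 0²) ≈ 10, ∠N ≈ 0.00°
|D| = √(116400² + 123600²) ≈ 1.6978e+05, ∠D ≈ 46.72°
|T| = 10 / 1.6978e+05 ≈ 5.89e-05
Gain = 20 log₁₀(5.89e-05) ≈ -84.60 dB
∠T = 0.00° − 46.72° = -46.72°

-84.6 dB, -46.7°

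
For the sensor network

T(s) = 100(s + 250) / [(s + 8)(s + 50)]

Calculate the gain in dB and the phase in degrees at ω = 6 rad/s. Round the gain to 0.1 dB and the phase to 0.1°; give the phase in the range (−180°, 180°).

33.9 dB, -42.3°

At s = jω = j6:
zero (s+250): 250 + j6 → |·| = √(250²+6²) = √62536 ≈ 250.07, ∠ = arctan(6/250) ≈ 1.37°
pole (s+8): 8 + j6 → |·| = √(8²+6²) = √100 ≈ 10, ∠ = arctan(6/8) ≈ 36.87°
pole (s+50): 50 + j6 → |·| = √(50²+6²) = √2536 ≈ 50.359, ∠ = arctan(6/50) ≈ 6.84°
|T| = 100 · 250.07 / 503.59 ≈ 49.657
Gain = 20 log₁₀(49.657) ≈ 33.92 dB
∠T = 1.37° − 43.71° = -42.34°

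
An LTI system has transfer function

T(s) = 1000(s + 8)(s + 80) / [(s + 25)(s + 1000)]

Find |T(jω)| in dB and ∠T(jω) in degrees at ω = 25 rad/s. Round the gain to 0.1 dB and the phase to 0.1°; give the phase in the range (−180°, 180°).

At s = jω = j25:
zero (s+8): 8 + j25 → |·| = √(8²+25²) = √689 ≈ 26.249, ∠ = arctan(25/8) ≈ 72.26°
zero (s+80): 80 + j25 → |·| = √(80²+25²) = √7025 ≈ 83.815, ∠ = arctan(25/80) ≈ 17.35°
pole (s+25): 25 + j25 → |·| = √(25²+25²) = √1250 ≈ 35.355, ∠ = arctan(25/25) ≈ 45.00°
pole (s+1000): 1000 + j25 → |·| = √(1000²+25²) = √1000625 ≈ 1000.3, ∠ = arctan(25/1000) ≈ 1.43°
|T| = 1000 · 2200.1 / 35366 ≈ 62.209
Gain = 20 log₁₀(62.209) ≈ 35.88 dB
∠T = 89.61° − 46.43° = 43.18°

35.9 dB, 43.2°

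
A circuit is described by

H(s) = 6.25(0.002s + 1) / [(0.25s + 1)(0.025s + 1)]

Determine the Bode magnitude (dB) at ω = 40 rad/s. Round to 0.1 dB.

-7.1 dB

At ω = 40 rad/s:
zero (1 + j40·0.002) = 1 + j0.08 → |·| ≈ 1.0032, ∠ ≈ 4.57°
pole (1 + j40·0.25) = 1 + j10 → |·| ≈ 10.05, ∠ ≈ 84.29°
pole (1 + j40·0.025) = 1 + j1 → |·| ≈ 1.4142, ∠ ≈ 45.00°
|H| = 6.25 · 1.0032 / (10.05 · 1.4142) ≈ 0.44115
Gain = 20 log₁₀(0.44115) ≈ -7.11 dB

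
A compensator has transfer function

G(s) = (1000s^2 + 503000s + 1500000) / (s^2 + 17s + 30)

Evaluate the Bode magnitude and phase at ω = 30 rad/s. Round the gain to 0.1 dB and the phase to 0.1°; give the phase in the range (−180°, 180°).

Substitute s = j30:
Numerator: 1000(j30)^2 + 503000(j30) + 1500000 = 600000 + j15090000
Denominator: (j30)^2 + 17(j30) + 30 = -870 + j510
|N| = √(600000² + 15090000²) ≈ 1.5102e+07, ∠N ≈ 87.72°
|D| = √(870² + 510²) ≈ 1008.5, ∠D ≈ 149.62°
|G| = 1.5102e+07 / 1008.5 ≈ 14975
Gain = 20 log₁₀(14975) ≈ 83.51 dB
∠G = 87.72° − 149.62° = -61.90°

83.5 dB, -61.9°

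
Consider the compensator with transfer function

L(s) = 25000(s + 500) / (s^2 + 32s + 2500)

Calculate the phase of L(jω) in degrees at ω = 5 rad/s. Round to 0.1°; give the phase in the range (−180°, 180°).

At s = jω = j5:
zero (s+500): 500 + j5 → |·| = √(500²+5²) = √250025 ≈ 500.02, ∠ = arctan(5/500) ≈ 0.57°
quadratic: (j5)² + 32·j5 + 2500 = 2475 + j160 → |·| ≈ 2480.2, ∠ ≈ 3.70°
∠L = 0.57° − 3.70° = -3.13°

-3.1°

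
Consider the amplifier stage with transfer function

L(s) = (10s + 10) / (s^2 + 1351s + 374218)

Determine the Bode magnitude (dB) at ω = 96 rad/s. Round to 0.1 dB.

-52.1 dB

Substitute s = j96:
Numerator: 10(j96) + 10 = 10 + j960
Denominator: (j96)^2 + 1351(j96) + 374218 = 365002 + j129696
|N| = √(10² + 960²) ≈ 960.05, ∠N ≈ 89.40°
|D| = √(365002² + 129696²) ≈ 3.8736e+05, ∠D ≈ 19.56°
|L| = 960.05 / 3.8736e+05 ≈ 0.0024784
Gain = 20 log₁₀(0.0024784) ≈ -52.12 dB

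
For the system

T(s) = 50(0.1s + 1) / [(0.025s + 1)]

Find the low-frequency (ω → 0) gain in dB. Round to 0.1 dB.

T(0) = 50 · 1 / 1 = 50
20 log₁₀(50) ≈ 33.98 dB

34.0 dB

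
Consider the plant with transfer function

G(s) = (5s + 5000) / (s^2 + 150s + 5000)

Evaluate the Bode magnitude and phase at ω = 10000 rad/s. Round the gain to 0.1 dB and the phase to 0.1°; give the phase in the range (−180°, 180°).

-66.0 dB, -94.9°

Substitute s = j10000:
Numerator: 5(j10000) + 5000 = 5000 + j50000
Denominator: (j10000)^2 + 150(j10000) + 5000 = -99995000 + j1500000
|N| = √(5000² + 50000²) ≈ 50249, ∠N ≈ 84.29°
|D| = √(99995000² + 1500000²) ≈ 1.0001e+08, ∠D ≈ 179.14°
|G| = 50249 / 1.0001e+08 ≈ 0.00050244
Gain = 20 log₁₀(0.00050244) ≈ -65.98 dB
∠G = 84.29° − 179.14° = -94.85°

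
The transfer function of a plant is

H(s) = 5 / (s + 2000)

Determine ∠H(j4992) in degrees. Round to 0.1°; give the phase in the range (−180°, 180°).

At s = jω = j4992:
pole (s+2000): 2000 + j4992 → |·| = √(2000²+4992²) = √28920064 ≈ 5377.7, ∠ = arctan(4992/2000) ≈ 68.17°
∠H = 0.00° − 68.17° = -68.17°

-68.2°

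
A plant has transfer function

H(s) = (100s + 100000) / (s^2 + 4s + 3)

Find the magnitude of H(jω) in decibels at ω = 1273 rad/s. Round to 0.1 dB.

-20.0 dB

Substitute s = j1273:
Numerator: 100(j1273) + 100000 = 100000 + j127300
Denominator: (j1273)^2 + 4(j1273) + 3 = -1620526 + j5092
|N| = √(100000² + 127300²) ≈ 1.6188e+05, ∠N ≈ 51.85°
|D| = √(1620526² + 5092²) ≈ 1.6205e+06, ∠D ≈ 179.82°
|H| = 1.6188e+05 / 1.6205e+06 ≈ 0.099895
Gain = 20 log₁₀(0.099895) ≈ -20.01 dB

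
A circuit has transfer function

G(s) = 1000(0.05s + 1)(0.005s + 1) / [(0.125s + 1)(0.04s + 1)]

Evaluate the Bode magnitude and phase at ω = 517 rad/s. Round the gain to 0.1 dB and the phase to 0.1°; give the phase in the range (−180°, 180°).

34.6 dB, -19.7°

At ω = 517 rad/s:
zero (1 + j517·0.05) = 1 + j25.85 → |·| ≈ 25.869, ∠ ≈ 87.78°
zero (1 + j517·0.005) = 1 + j2.585 → |·| ≈ 2.7717, ∠ ≈ 68.85°
pole (1 + j517·0.125) = 1 + j64.625 → |·| ≈ 64.633, ∠ ≈ 89.11°
pole (1 + j517·0.04) = 1 + j20.68 → |·| ≈ 20.704, ∠ ≈ 87.23°
|G| = 1000 · 25.869 · 2.7717 / (64.633 · 20.704) ≈ 53.582
Gain = 20 log₁₀(53.582) ≈ 34.58 dB
∠G = (87.78° + 68.85°) − (89.11° + 87.23°) = -19.71°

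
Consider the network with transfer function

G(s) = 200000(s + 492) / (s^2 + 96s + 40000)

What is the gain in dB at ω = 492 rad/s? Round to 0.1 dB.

56.5 dB

At s = jω = j492:
zero (s+492): 492 + j492 → |·| = √(492²+492²) = √484128 ≈ 695.79, ∠ = arctan(492/492) ≈ 45.00°
quadratic: (j492)² + 96·j492 + 40000 = -202064 + j47232 → |·| ≈ 2.0751e+05, ∠ ≈ 166.84°
|G| = 200000 · 695.79 / 2.0751e+05 ≈ 670.61
Gain = 20 log₁₀(670.61) ≈ 56.53 dB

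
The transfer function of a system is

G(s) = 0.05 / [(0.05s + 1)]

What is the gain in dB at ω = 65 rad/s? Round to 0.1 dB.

-36.7 dB

At ω = 65 rad/s:
pole (1 + j65·0.05) = 1 + j3.25 → |·| ≈ 3.4004, ∠ ≈ 72.90°
|G| = 0.05 · 1 / (3.4004) ≈ 0.014704
Gain = 20 log₁₀(0.014704) ≈ -36.65 dB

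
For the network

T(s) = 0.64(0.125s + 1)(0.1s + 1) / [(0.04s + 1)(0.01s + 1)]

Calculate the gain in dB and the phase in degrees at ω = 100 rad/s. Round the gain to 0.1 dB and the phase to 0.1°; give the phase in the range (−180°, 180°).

At ω = 100 rad/s:
zero (1 + j100·0.125) = 1 + j12.5 → |·| ≈ 12.54, ∠ ≈ 85.43°
zero (1 + j100·0.1) = 1 + j10 → |·| ≈ 10.05, ∠ ≈ 84.29°
pole (1 + j100·0.04) = 1 + j4 → |·| ≈ 4.1231, ∠ ≈ 75.96°
pole (1 + j100·0.01) = 1 + j1 → |·| ≈ 1.4142, ∠ ≈ 45.00°
|T| = 0.64 · 12.54 · 10.05 / (4.1231 · 1.4142) ≈ 13.833
Gain = 20 log₁₀(13.833) ≈ 22.82 dB
∠T = (85.43° + 84.29°) − (75.96° + 45.00°) = 48.76°

22.8 dB, 48.8°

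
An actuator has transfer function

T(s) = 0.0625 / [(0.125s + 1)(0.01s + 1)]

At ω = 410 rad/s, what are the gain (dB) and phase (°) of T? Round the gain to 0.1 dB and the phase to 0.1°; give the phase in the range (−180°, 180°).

-70.8 dB, -165.2°

At ω = 410 rad/s:
pole (1 + j410·0.125) = 1 + j51.25 → |·| ≈ 51.26, ∠ ≈ 88.88°
pole (1 + j410·0.01) = 1 + j4.1 → |·| ≈ 4.2202, ∠ ≈ 76.29°
|T| = 0.0625 · 1 / (51.26 · 4.2202) ≈ 0.00028891
Gain = 20 log₁₀(0.00028891) ≈ -70.78 dB
∠T = (0°) − (88.88° + 76.29°) = -165.17°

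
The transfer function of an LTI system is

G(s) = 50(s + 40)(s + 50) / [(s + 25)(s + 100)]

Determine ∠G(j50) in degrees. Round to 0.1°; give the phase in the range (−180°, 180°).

6.3°

At s = jω = j50:
zero (s+40): 40 + j50 → |·| = √(40²+50²) = √4100 ≈ 64.031, ∠ = arctan(50/40) ≈ 51.34°
zero (s+50): 50 + j50 → |·| = √(50²+50²) = √5000 ≈ 70.711, ∠ = arctan(50/50) ≈ 45.00°
pole (s+25): 25 + j50 → |·| = √(25²+50²) = √3125 ≈ 55.902, ∠ = arctan(50/25) ≈ 63.43°
pole (s+100): 100 + j50 → |·| = √(100²+50²) = √12500 ≈ 111.8, ∠ = arctan(50/100) ≈ 26.57°
∠G = 96.34° − 90.00° = 6.34°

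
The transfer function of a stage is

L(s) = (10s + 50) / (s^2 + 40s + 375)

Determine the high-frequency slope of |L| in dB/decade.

Each pole contributes −20 dB/decade at high frequency; each zero contributes +20 dB/decade.
Net: 1 zero(s) − 2 pole(s) → -20 dB/decade.

-20 dB/decade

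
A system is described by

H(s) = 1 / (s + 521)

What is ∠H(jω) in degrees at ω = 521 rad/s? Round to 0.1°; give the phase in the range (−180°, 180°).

Substitute s = j521:
Numerator: 1 = 1 + j0
Denominator: (j521) + 521 = 521 + j521
|N| = √(1² + 0²) ≈ 1, ∠N ≈ 0.00°
|D| = √(521² + 521²) ≈ 736.81, ∠D ≈ 45.00°
∠H = 0.00° − 45.00° = -45.00°

-45.0°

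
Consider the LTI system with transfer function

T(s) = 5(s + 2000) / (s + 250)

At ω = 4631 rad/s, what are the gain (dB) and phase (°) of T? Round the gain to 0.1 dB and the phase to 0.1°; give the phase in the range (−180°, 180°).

14.7 dB, -20.3°

At s = jω = j4631:
zero (s+2000): 2000 + j4631 → |·| = √(2000²+4631²) = √25446161 ≈ 5044.4, ∠ = arctan(4631/2000) ≈ 66.64°
pole (s+250): 250 + j4631 → |·| = √(250²+4631²) = √21508661 ≈ 4637.7, ∠ = arctan(4631/250) ≈ 86.91°
|T| = 5 · 5044.4 / 4637.7 ≈ 5.4385
Gain = 20 log₁₀(5.4385) ≈ 14.71 dB
∠T = 66.64° − 86.91° = -20.27°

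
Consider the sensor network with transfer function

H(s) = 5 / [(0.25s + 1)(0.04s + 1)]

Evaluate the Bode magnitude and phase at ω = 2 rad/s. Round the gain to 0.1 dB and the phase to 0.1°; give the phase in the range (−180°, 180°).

13.0 dB, -31.1°

At ω = 2 rad/s:
pole (1 + j2·0.25) = 1 + j0.5 → |·| ≈ 1.118, ∠ ≈ 26.57°
pole (1 + j2·0.04) = 1 + j0.08 → |·| ≈ 1.0032, ∠ ≈ 4.57°
|H| = 5 · 1 / (1.118 · 1.0032) ≈ 4.458
Gain = 20 log₁₀(4.458) ≈ 12.98 dB
∠H = (0°) − (26.57° + 4.57°) = -31.14°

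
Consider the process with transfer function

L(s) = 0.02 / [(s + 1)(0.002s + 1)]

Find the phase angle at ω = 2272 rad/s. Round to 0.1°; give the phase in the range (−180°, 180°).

At ω = 2272 rad/s:
pole (1 + j2272·1) = 1 + j2272 → |·| ≈ 2272, ∠ ≈ 89.97°
pole (1 + j2272·0.002) = 1 + j4.544 → |·| ≈ 4.6527, ∠ ≈ 77.59°
∠L = (0°) − (89.97° + 77.59°) = -167.56°

-167.6°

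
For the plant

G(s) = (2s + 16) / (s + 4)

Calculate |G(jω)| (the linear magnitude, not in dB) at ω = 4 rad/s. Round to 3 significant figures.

3.16

Substitute s = j4:
Numerator: 2(j4) + 16 = 16 + j8
Denominator: (j4) + 4 = 4 + j4
|N| = √(16² + 8²) ≈ 17.889, ∠N ≈ 26.57°
|D| = √(4² + 4²) ≈ 5.6569, ∠D ≈ 45.00°
|G| = 17.889 / 5.6569 ≈ 3.1623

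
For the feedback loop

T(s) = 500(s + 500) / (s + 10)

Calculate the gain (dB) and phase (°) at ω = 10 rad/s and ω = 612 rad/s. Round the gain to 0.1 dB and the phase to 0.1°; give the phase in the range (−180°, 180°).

ω = 10: 85.0 dB, -43.9°; ω = 612: 56.2 dB, -38.3°

At s = jω = j10:
zero (s+500): 500 + j10 → |·| = √(500²+10²) = √250100 ≈ 500.1, ∠ = arctan(10/500) ≈ 1.15°
pole (s+10): 10 + j10 → |·| = √(10²+10²) = √200 ≈ 14.142, ∠ = arctan(10/10) ≈ 45.00°
|T| = 500 · 500.1 / 14.142 ≈ 17681
Gain = 20 log₁₀(17681) ≈ 84.95 dB
∠T = 1.15° − 45.00° = -43.85°

At s = jω = j612:
zero (s+500): 500 + j612 → |·| = √(500²+612²) = √624544 ≈ 790.28, ∠ = arctan(612/500) ≈ 50.75°
pole (s+10): 10 + j612 → |·| = √(10²+612²) = √374644 ≈ 612.08, ∠ = arctan(612/10) ≈ 89.06°
|T| = 500 · 790.28 / 612.08 ≈ 645.57
Gain = 20 log₁₀(645.57) ≈ 56.20 dB
∠T = 50.75° − 89.06° = -38.31°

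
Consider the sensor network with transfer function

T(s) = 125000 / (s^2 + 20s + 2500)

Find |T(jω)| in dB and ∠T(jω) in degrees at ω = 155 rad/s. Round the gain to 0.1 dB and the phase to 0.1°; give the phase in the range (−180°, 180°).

At s = jω = j155:
quadratic: (j155)² + 20·j155 + 2500 = -21525 + j3100 → |·| ≈ 21747, ∠ ≈ 171.80°
|T| = 125000 / 21747 ≈ 5.7479
Gain = 20 log₁₀(5.7479) ≈ 15.19 dB
∠T = 0.00° − 171.80° = -171.80°

15.2 dB, -171.8°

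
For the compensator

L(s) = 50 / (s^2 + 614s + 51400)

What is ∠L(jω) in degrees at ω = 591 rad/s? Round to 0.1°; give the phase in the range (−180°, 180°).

Substitute s = j591:
Numerator: 50 = 50 + j0
Denominator: (j591)^2 + 614(j591) + 51400 = -297881 + j362874
|N| = √(50² + 0²) ≈ 50, ∠N ≈ 0.00°
|D| = √(297881² + 362874²) ≈ 4.6948e+05, ∠D ≈ 129.38°
∠L = 0.00° − 129.38° = -129.38°

-129.4°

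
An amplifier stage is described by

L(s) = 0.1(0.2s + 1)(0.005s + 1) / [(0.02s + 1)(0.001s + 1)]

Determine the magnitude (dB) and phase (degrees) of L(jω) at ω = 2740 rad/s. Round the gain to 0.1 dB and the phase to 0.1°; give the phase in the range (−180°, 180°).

13.5 dB, 16.8°

At ω = 2740 rad/s:
zero (1 + j2740·0.2) = 1 + j548 → |·| ≈ 548, ∠ ≈ 89.90°
zero (1 + j2740·0.005) = 1 + j13.7 → |·| ≈ 13.736, ∠ ≈ 85.83°
pole (1 + j2740·0.02) = 1 + j54.8 → |·| ≈ 54.809, ∠ ≈ 88.95°
pole (1 + j2740·0.001) = 1 + j2.74 → |·| ≈ 2.9168, ∠ ≈ 69.95°
|L| = 0.1 · 548 · 13.736 / (54.809 · 2.9168) ≈ 4.7085
Gain = 20 log₁₀(4.7085) ≈ 13.46 dB
∠L = (89.90° + 85.83°) − (88.95° + 69.95°) = 16.83°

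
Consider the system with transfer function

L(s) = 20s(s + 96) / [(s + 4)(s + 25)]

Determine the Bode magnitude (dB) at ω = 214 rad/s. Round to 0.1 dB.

26.8 dB

At s = jω = j214:
zero (s+96): 96 + j214 → |·| = √(96²+214²) = √55012 ≈ 234.55, ∠ = arctan(214/96) ≈ 65.84°
zero at origin: s = j214 → |·| = 214, ∠ = 90.00°
pole (s+4): 4 + j214 → |·| = √(4²+214²) = √45812 ≈ 214.04, ∠ = arctan(214/4) ≈ 88.93°
pole (s+25): 25 + j214 → |·| = √(25²+214²) = √46421 ≈ 215.46, ∠ = arctan(214/25) ≈ 83.34°
|L| = 20 · 50194 / 46117 ≈ 21.768
Gain = 20 log₁₀(21.768) ≈ 26.76 dB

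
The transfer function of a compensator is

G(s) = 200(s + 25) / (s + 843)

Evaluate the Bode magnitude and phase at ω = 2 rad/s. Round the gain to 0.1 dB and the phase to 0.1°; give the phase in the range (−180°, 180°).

15.5 dB, 4.4°

At s = jω = j2:
zero (s+25): 25 + j2 → |·| = √(25²+2²) = √629 ≈ 25.08, ∠ = arctan(2/25) ≈ 4.57°
pole (s+843): 843 + j2 → |·| = √(843²+2²) = √710653 ≈ 843, ∠ = arctan(2/843) ≈ 0.14°
|G| = 200 · 25.08 / 843 ≈ 5.9502
Gain = 20 log₁₀(5.9502) ≈ 15.49 dB
∠G = 4.57° − 0.14° = 4.43°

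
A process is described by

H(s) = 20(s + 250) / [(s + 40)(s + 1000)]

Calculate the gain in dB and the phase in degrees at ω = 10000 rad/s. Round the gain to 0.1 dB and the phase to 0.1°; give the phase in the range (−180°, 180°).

At s = jω = j10000:
zero (s+250): 250 + j10000 → |·| = √(250²+10000²) = √100062500 ≈ 10003, ∠ = arctan(10000/250) ≈ 88.57°
pole (s+40): 40 + j10000 → |·| = √(40²+10000²) = √100001600 ≈ 10000, ∠ = arctan(10000/40) ≈ 89.77°
pole (s+1000): 1000 + j10000 → |·| = √(1000²+10000²) = √101000000 ≈ 10050, ∠ = arctan(10000/1000) ≈ 84.29°
|H| = 20 · 10003 / 1.005e+08 ≈ 0.0019906
Gain = 20 log₁₀(0.0019906) ≈ -54.02 dB
∠H = 88.57° − 174.06° = -85.49°

-54.0 dB, -85.5°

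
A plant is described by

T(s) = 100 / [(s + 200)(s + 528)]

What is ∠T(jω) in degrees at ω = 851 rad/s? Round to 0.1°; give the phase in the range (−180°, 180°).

At s = jω = j851:
pole (s+200): 200 + j851 → |·| = √(200²+851²) = √764201 ≈ 874.19, ∠ = arctan(851/200) ≈ 76.77°
pole (s+528): 528 + j851 → |·| = √(528²+851²) = √1002985 ≈ 1001.5, ∠ = arctan(851/528) ≈ 58.18°
∠T = 0.00° − 134.95° = -134.95°

-135.0°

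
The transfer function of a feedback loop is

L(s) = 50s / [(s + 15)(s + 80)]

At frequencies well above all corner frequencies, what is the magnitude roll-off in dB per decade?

Each pole contributes −20 dB/decade at high frequency; each zero contributes +20 dB/decade.
Net: 1 zero(s) − 2 pole(s) → -20 dB/decade.

-20 dB/decade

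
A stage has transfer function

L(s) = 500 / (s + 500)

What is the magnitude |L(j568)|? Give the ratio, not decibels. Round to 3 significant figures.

0.661

Substitute s = j568:
Numerator: 500 = 500 + j0
Denominator: (j568) + 500 = 500 + j568
|N| = √(500² + 0²) ≈ 500, ∠N ≈ 0.00°
|D| = √(500² + 568²) ≈ 756.72, ∠D ≈ 48.64°
|L| = 500 / 756.72 ≈ 0.66075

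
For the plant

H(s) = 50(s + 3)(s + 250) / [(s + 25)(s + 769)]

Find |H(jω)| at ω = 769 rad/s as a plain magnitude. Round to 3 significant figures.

37.2

At s = jω = j769:
zero (s+3): 3 + j769 → |·| = √(3²+769²) = √591370 ≈ 769.01, ∠ = arctan(769/3) ≈ 89.78°
zero (s+250): 250 + j769 → |·| = √(250²+769²) = √653861 ≈ 808.62, ∠ = arctan(769/250) ≈ 71.99°
pole (s+25): 25 + j769 → |·| = √(25²+769²) = √591986 ≈ 769.41, ∠ = arctan(769/25) ≈ 88.14°
pole (s+769): 769 + j769 → |·| = √(769²+769²) = √1182722 ≈ 1087.5, ∠ = arctan(769/769) ≈ 45.00°
|H| = 50 · 6.2184e+05 / 8.3673e+05 ≈ 37.159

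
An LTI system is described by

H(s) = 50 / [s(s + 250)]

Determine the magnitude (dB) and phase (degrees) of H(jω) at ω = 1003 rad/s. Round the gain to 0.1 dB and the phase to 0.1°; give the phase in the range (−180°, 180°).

At s = jω = j1003:
pole (s+250): 250 + j1003 → |·| = √(250²+1003²) = √1068509 ≈ 1033.7, ∠ = arctan(1003/250) ≈ 76.00°
pole at origin: |s| = 1003, ∠ = 90.00° (in denominator)
|H| = 50 / 1.0368e+06 ≈ 4.8225e-05
Gain = 20 log₁₀(4.8225e-05) ≈ -86.33 dB
∠H = 0.00° − 166.00° = -166.00°

-86.3 dB, -166.0°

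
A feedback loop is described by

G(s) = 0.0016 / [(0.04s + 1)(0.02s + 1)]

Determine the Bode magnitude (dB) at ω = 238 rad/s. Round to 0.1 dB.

At ω = 238 rad/s:
pole (1 + j238·0.04) = 1 + j9.52 → |·| ≈ 9.5724, ∠ ≈ 84.00°
pole (1 + j238·0.02) = 1 + j4.76 → |·| ≈ 4.8639, ∠ ≈ 78.14°
|G| = 0.0016 · 1 / (9.5724 · 4.8639) ≈ 3.4365e-05
Gain = 20 log₁₀(3.4365e-05) ≈ -89.28 dB

-89.3 dB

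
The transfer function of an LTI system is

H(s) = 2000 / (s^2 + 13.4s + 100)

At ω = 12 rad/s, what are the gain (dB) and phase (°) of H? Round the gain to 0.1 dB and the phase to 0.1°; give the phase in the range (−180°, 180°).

21.6 dB, -105.3°

At s = jω = j12:
quadratic: (j12)² + 13.4·j12 + 100 = -44 + j160.8 → |·| ≈ 166.71, ∠ ≈ 105.30°
|H| = 2000 / 166.71 ≈ 11.997
Gain = 20 log₁₀(11.997) ≈ 21.58 dB
∠H = 0.00° − 105.30° = -105.30°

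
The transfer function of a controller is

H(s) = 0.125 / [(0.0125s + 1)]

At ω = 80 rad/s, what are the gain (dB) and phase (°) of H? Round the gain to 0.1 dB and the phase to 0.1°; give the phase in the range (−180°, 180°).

At ω = 80 rad/s:
pole (1 + j80·0.0125) = 1 + j1 → |·| ≈ 1.4142, ∠ ≈ 45.00°
|H| = 0.125 · 1 / (1.4142) ≈ 0.088389
Gain = 20 log₁₀(0.088389) ≈ -21.07 dB
∠H = (0°) − (45.00°) = -45.00°

-21.1 dB, -45.0°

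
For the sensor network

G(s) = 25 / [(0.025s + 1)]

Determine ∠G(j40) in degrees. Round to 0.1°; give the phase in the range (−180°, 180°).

At ω = 40 rad/s:
pole (1 + j40·0.025) = 1 + j1 → |·| ≈ 1.4142, ∠ ≈ 45.00°
∠G = (0°) − (45.00°) = -45.00°

-45.0°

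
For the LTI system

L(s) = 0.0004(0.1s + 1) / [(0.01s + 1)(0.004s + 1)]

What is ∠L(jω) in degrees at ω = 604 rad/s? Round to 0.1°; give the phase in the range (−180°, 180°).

At ω = 604 rad/s:
zero (1 + j604·0.1) = 1 + j60.4 → |·| ≈ 60.408, ∠ ≈ 89.05°
pole (1 + j604·0.01) = 1 + j6.04 → |·| ≈ 6.1222, ∠ ≈ 80.60°
pole (1 + j604·0.004) = 1 + j2.416 → |·| ≈ 2.6148, ∠ ≈ 67.51°
∠L = (89.05°) − (80.60° + 67.51°) = -59.06°

-59.1°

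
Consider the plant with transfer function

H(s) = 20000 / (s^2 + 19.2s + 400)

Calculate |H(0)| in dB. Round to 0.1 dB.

H(0) = 20000 / 400 = 50
20 log₁₀(50) ≈ 33.98 dB

34.0 dB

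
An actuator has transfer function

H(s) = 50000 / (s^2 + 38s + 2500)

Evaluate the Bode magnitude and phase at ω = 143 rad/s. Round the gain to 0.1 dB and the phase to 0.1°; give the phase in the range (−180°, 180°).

8.5 dB, -163.2°

At s = jω = j143:
quadratic: (j143)² + 38·j143 + 2500 = -17949 + j5434 → |·| ≈ 18754, ∠ ≈ 163.16°
|H| = 50000 / 18754 ≈ 2.6661
Gain = 20 log₁₀(2.6661) ≈ 8.52 dB
∠H = 0.00° − 163.16° = -163.16°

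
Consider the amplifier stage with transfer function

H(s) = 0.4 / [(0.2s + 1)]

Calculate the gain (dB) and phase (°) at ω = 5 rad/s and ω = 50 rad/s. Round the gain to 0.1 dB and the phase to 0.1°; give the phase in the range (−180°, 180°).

At ω = 5 rad/s:
pole (1 + j5·0.2) = 1 + j1 → |·| ≈ 1.4142, ∠ ≈ 45.00°
|H| = 0.4 · 1 / (1.4142) ≈ 0.28285
Gain = 20 log₁₀(0.28285) ≈ -10.97 dB
∠H = (0°) − (45.00°) = -45.00°

At ω = 50 rad/s:
pole (1 + j50·0.2) = 1 + j10 → |·| ≈ 10.05, ∠ ≈ 84.29°
|H| = 0.4 · 1 / (10.05) ≈ 0.039801
Gain = 20 log₁₀(0.039801) ≈ -28.00 dB
∠H = (0°) − (84.29°) = -84.29°

ω = 5: -11.0 dB, -45.0°; ω = 50: -28.0 dB, -84.3°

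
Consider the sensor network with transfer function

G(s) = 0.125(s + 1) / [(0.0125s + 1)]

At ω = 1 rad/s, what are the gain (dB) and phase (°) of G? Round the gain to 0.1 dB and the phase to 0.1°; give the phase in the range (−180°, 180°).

-15.1 dB, 44.3°

At ω = 1 rad/s:
zero (1 + j1·1) = 1 + j1 → |·| ≈ 1.4142, ∠ ≈ 45.00°
pole (1 + j1·0.0125) = 1 + j0.0125 → |·| ≈ 1.0001, ∠ ≈ 0.72°
|G| = 0.125 · 1.4142 / (1.0001) ≈ 0.17676
Gain = 20 log₁₀(0.17676) ≈ -15.05 dB
∠G = (45.00°) − (0.72°) = 44.28°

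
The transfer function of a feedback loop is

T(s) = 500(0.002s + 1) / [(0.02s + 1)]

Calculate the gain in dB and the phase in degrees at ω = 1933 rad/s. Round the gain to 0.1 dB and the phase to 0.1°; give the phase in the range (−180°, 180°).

34.3 dB, -13.0°

At ω = 1933 rad/s:
zero (1 + j1933·0.002) = 1 + j3.866 → |·| ≈ 3.9932, ∠ ≈ 75.50°
pole (1 + j1933·0.02) = 1 + j38.66 → |·| ≈ 38.673, ∠ ≈ 88.52°
|T| = 500 · 3.9932 / (38.673) ≈ 51.628
Gain = 20 log₁₀(51.628) ≈ 34.26 dB
∠T = (75.50°) − (88.52°) = -13.02°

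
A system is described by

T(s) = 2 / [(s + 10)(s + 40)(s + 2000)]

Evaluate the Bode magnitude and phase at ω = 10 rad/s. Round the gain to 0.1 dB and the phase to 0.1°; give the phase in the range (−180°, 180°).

-115.3 dB, -59.3°

At s = jω = j10:
pole (s+10): 10 + j10 → |·| = √(10²+10²) = √200 ≈ 14.142, ∠ = arctan(10/10) ≈ 45.00°
pole (s+40): 40 + j10 → |·| = √(40²+10²) = √1700 ≈ 41.231, ∠ = arctan(10/40) ≈ 14.04°
pole (s+2000): 2000 + j10 → |·| = √(2000²+10²) = √4000100 ≈ 2000, ∠ = arctan(10/2000) ≈ 0.29°
|T| = 2 / 1.1662e+06 ≈ 1.715e-06
Gain = 20 log₁₀(1.715e-06) ≈ -115.31 dB
∠T = 0.00° − 59.33° = -59.33°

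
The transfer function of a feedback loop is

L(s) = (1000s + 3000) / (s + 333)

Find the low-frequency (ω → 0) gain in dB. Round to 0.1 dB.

19.1 dB

L(0) = 3000 / 333 ≈ 9.009
20 log₁₀(9.009) ≈ 19.09 dB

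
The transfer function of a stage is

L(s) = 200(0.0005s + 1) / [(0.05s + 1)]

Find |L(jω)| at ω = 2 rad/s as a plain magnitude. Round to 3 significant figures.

199

At ω = 2 rad/s:
zero (1 + j2·0.0005) = 1 + j0.001 → |·| ≈ 1, ∠ ≈ 0.06°
pole (1 + j2·0.05) = 1 + j0.1 → |·| ≈ 1.005, ∠ ≈ 5.71°
|L| = 200 · 1 / (1.005) ≈ 199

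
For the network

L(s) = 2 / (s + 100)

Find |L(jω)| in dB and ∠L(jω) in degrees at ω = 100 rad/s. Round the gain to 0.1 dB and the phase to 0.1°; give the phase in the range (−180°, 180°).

At s = jω = j100:
pole (s+100): 100 + j100 → |·| = √(100²+100²) = √20000 ≈ 141.42, ∠ = arctan(100/100) ≈ 45.00°
|L| = 2 / 141.42 ≈ 0.014142
Gain = 20 log₁₀(0.014142) ≈ -36.99 dB
∠L = 0.00° − 45.00° = -45.00°

-37.0 dB, -45.0°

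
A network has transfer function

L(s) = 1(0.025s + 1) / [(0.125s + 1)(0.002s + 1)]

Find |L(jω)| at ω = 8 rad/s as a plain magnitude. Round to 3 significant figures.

0.721

At ω = 8 rad/s:
zero (1 + j8·0.025) = 1 + j0.2 → |·| ≈ 1.0198, ∠ ≈ 11.31°
pole (1 + j8·0.125) = 1 + j1 → |·| ≈ 1.4142, ∠ ≈ 45.00°
pole (1 + j8·0.002) = 1 + j0.016 → |·| ≈ 1.0001, ∠ ≈ 0.92°
|L| = 1 · 1.0198 / (1.4142 · 1.0001) ≈ 0.72104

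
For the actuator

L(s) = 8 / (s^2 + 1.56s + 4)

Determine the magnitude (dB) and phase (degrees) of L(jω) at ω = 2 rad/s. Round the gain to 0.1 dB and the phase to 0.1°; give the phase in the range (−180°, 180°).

At s = jω = j2:
quadratic: (j2)² + 1.56·j2 + 4 = 0 + j3.12 → |·| ≈ 3.12, ∠ ≈ 90.00°
|L| = 8 / 3.12 ≈ 2.5641
Gain = 20 log₁₀(2.5641) ≈ 8.18 dB
∠L = 0.00° − 90.00° = -90.00°

8.2 dB, -90.0°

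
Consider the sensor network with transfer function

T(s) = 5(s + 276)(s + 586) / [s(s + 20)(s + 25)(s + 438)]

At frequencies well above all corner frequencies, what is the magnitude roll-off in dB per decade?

Each pole contributes −20 dB/decade at high frequency; each zero contributes +20 dB/decade.
Net: 2 zero(s) − 4 pole(s) → -40 dB/decade.

-40 dB/decade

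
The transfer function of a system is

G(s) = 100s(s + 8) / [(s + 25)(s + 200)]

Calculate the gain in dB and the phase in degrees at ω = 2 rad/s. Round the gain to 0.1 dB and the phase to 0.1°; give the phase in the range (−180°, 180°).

-9.7 dB, 98.9°

At s = jω = j2:
zero (s+8): 8 + j2 → |·| = √(8²+2²) = √68 ≈ 8.2462, ∠ = arctan(2/8) ≈ 14.04°
zero at origin: s = j2 → |·| = 2, ∠ = 90.00°
pole (s+25): 25 + j2 → |·| = √(25²+2²) = √629 ≈ 25.08, ∠ = arctan(2/25) ≈ 4.57°
pole (s+200): 200 + j2 → |·| = √(200²+2²) = √40004 ≈ 200.01, ∠ = arctan(2/200) ≈ 0.57°
|G| = 100 · 16.492 / 5016.3 ≈ 0.32877
Gain = 20 log₁₀(0.32877) ≈ -9.66 dB
∠G = 104.04° − 5.14° = 98.90°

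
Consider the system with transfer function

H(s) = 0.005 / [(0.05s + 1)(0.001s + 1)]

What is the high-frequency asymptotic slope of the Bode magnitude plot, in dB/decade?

-40 dB/decade

Each pole contributes −20 dB/decade at high frequency; each zero contributes +20 dB/decade.
Net: 0 zero(s) − 2 pole(s) → -40 dB/decade.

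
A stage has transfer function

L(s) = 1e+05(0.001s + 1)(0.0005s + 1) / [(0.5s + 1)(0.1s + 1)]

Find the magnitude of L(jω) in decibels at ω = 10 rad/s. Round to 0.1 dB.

82.8 dB

At ω = 10 rad/s:
zero (1 + j10·0.001) = 1 + j0.01 → |·| ≈ 1, ∠ ≈ 0.57°
zero (1 + j10·0.0005) = 1 + j0.005 → |·| ≈ 1, ∠ ≈ 0.29°
pole (1 + j10·0.5) = 1 + j5 → |·| ≈ 5.099, ∠ ≈ 78.69°
pole (1 + j10·0.1) = 1 + j1 → |·| ≈ 1.4142, ∠ ≈ 45.00°
|L| = 1e+05 · 1 · 1 / (5.099 · 1.4142) ≈ 13868
Gain = 20 log₁₀(13868) ≈ 82.84 dB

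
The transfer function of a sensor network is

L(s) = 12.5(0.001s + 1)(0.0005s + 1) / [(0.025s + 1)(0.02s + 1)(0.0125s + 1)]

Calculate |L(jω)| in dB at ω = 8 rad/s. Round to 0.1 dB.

At ω = 8 rad/s:
zero (1 + j8·0.001) = 1 + j0.008 → |·| ≈ 1, ∠ ≈ 0.46°
zero (1 + j8·0.0005) = 1 + j0.004 → |·| ≈ 1, ∠ ≈ 0.23°
pole (1 + j8·0.025) = 1 + j0.2 → |·| ≈ 1.0198, ∠ ≈ 11.31°
pole (1 + j8·0.02) = 1 + j0.16 → |·| ≈ 1.0127, ∠ ≈ 9.09°
pole (1 + j8·0.0125) = 1 + j0.1 → |·| ≈ 1.005, ∠ ≈ 5.71°
|L| = 12.5 · 1 · 1 / (1.0198 · 1.0127 · 1.005) ≈ 12.043
Gain = 20 log₁₀(12.043) ≈ 21.61 dB

21.6 dB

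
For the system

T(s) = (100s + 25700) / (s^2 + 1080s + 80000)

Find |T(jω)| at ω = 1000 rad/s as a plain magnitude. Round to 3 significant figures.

Substitute s = j1000:
Numerator: 100(j1000) + 25700 = 25700 + j100000
Denominator: (j1000)^2 + 1080(j1000) + 80000 = -920000 + j1080000
|N| = √(25700² + 100000²) ≈ 1.0325e+05, ∠N ≈ 75.59°
|D| = √(920000² + 1080000²) ≈ 1.4187e+06, ∠D ≈ 130.43°
|T| = 1.0325e+05 / 1.4187e+06 ≈ 0.072778

0.0728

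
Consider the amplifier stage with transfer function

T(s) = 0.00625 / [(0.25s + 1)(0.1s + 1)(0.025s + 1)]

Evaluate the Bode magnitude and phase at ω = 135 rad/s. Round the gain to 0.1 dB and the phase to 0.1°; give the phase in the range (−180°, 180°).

At ω = 135 rad/s:
pole (1 + j135·0.25) = 1 + j33.75 → |·| ≈ 33.765, ∠ ≈ 88.30°
pole (1 + j135·0.1) = 1 + j13.5 → |·| ≈ 13.537, ∠ ≈ 85.76°
pole (1 + j135·0.025) = 1 + j3.375 → |·| ≈ 3.52, ∠ ≈ 73.50°
|T| = 0.00625 · 1 / (33.765 · 13.537 · 3.52) ≈ 3.8846e-06
Gain = 20 log₁₀(3.8846e-06) ≈ -108.21 dB
∠T = (0°) − (88.30° + 85.76° + 73.50°) = -247.56° ≡ 112.44° (principal value)

-108.2 dB, 112.4°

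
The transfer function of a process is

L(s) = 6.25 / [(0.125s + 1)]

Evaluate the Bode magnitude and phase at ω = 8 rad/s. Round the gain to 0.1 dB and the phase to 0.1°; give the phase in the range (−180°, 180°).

12.9 dB, -45.0°

At ω = 8 rad/s:
pole (1 + j8·0.125) = 1 + j1 → |·| ≈ 1.4142, ∠ ≈ 45.00°
|L| = 6.25 · 1 / (1.4142) ≈ 4.4195
Gain = 20 log₁₀(4.4195) ≈ 12.91 dB
∠L = (0°) − (45.00°) = -45.00°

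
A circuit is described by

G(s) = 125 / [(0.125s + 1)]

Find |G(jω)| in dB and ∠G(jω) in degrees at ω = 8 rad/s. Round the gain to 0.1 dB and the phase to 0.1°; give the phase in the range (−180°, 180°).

38.9 dB, -45.0°

At ω = 8 rad/s:
pole (1 + j8·0.125) = 1 + j1 → |·| ≈ 1.4142, ∠ ≈ 45.00°
|G| = 125 · 1 / (1.4142) ≈ 88.389
Gain = 20 log₁₀(88.389) ≈ 38.93 dB
∠G = (0°) − (45.00°) = -45.00°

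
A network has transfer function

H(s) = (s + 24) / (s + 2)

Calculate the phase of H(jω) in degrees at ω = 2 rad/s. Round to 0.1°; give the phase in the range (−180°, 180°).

-40.2°

Substitute s = j2:
Numerator: (j2) + 24 = 24 + j2
Denominator: (j2) + 2 = 2 + j2
|N| = √(24² + 2²) ≈ 24.083, ∠N ≈ 4.76°
|D| = √(2² + 2²) ≈ 2.8284, ∠D ≈ 45.00°
∠H = 4.76° − 45.00° = -40.24°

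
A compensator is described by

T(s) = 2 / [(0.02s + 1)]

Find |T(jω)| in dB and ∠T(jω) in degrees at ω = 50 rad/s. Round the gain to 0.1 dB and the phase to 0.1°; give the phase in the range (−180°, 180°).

At ω = 50 rad/s:
pole (1 + j50·0.02) = 1 + j1 → |·| ≈ 1.4142, ∠ ≈ 45.00°
|T| = 2 · 1 / (1.4142) ≈ 1.4142
Gain = 20 log₁₀(1.4142) ≈ 3.01 dB
∠T = (0°) − (45.00°) = -45.00°

3.0 dB, -45.0°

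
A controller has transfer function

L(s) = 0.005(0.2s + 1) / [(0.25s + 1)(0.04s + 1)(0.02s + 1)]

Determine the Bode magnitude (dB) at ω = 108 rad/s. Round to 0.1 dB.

At ω = 108 rad/s:
zero (1 + j108·0.2) = 1 + j21.6 → |·| ≈ 21.623, ∠ ≈ 87.35°
pole (1 + j108·0.25) = 1 + j27 → |·| ≈ 27.019, ∠ ≈ 87.88°
pole (1 + j108·0.04) = 1 + j4.32 → |·| ≈ 4.4342, ∠ ≈ 76.97°
pole (1 + j108·0.02) = 1 + j2.16 → |·| ≈ 2.3803, ∠ ≈ 65.16°
|L| = 0.005 · 21.623 / (27.019 · 4.4342 · 2.3803) ≈ 0.00037911
Gain = 20 log₁₀(0.00037911) ≈ -68.42 dB

-68.4 dB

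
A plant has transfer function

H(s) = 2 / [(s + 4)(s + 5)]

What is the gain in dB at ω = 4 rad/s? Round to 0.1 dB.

At s = jω = j4:
pole (s+4): 4 + j4 → |·| = √(4²+4²) = √32 ≈ 5.6569, ∠ = arctan(4/4) ≈ 45.00°
pole (s+5): 5 + j4 → |·| = √(5²+4²) = √41 ≈ 6.4031, ∠ = arctan(4/5) ≈ 38.66°
|H| = 2 / 36.222 ≈ 0.055215
Gain = 20 log₁₀(0.055215) ≈ -25.16 dB

-25.2 dB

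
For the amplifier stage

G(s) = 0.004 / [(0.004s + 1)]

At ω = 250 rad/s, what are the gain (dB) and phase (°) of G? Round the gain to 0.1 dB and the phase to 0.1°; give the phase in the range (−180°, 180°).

-51.0 dB, -45.0°

At ω = 250 rad/s:
pole (1 + j250·0.004) = 1 + j1 → |·| ≈ 1.4142, ∠ ≈ 45.00°
|G| = 0.004 · 1 / (1.4142) ≈ 0.0028285
Gain = 20 log₁₀(0.0028285) ≈ -50.97 dB
∠G = (0°) − (45.00°) = -45.00°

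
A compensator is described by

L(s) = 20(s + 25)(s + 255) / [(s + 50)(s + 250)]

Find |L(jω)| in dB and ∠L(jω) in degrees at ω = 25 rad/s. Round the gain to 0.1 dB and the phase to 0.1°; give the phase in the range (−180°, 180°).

22.2 dB, 18.3°

At s = jω = j25:
zero (s+25): 25 + j25 → |·| = √(25²+25²) = √1250 ≈ 35.355, ∠ = arctan(25/25) ≈ 45.00°
zero (s+255): 255 + j25 → |·| = √(255²+25²) = √65650 ≈ 256.22, ∠ = arctan(25/255) ≈ 5.60°
pole (s+50): 50 + j25 → |·| = √(50²+25²) = √3125 ≈ 55.902, ∠ = arctan(25/50) ≈ 26.57°
pole (s+250): 250 + j25 → |·| = √(250²+25²) = √63125 ≈ 251.25, ∠ = arctan(25/250) ≈ 5.71°
|L| = 20 · 9058.7 / 14045 ≈ 12.9
Gain = 20 log₁₀(12.9) ≈ 22.21 dB
∠L = 50.60° − 32.28° = 18.32°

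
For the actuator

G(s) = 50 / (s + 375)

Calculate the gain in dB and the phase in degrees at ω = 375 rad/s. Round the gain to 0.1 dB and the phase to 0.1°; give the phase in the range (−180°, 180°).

Substitute s = j375:
Numerator: 50 = 50 + j0
Denominator: (j375) + 375 = 375 + j375
|N| = √(50² + 0²) ≈ 50, ∠N ≈ 0.00°
|D| = √(375² + 375²) ≈ 530.33, ∠D ≈ 45.00°
|G| = 50 / 530.33 ≈ 0.094281
Gain = 20 log₁₀(0.094281) ≈ -20.51 dB
∠G = 0.00° − 45.00° = -45.00°

-20.5 dB, -45.0°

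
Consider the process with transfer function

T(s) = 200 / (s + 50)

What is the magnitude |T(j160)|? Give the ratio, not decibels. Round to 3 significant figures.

1.19

Substitute s = j160:
Numerator: 200 = 200 + j0
Denominator: (j160) + 50 = 50 + j160
|N| = √(200² + 0²) ≈ 200, ∠N ≈ 0.00°
|D| = √(50² + 160²) ≈ 167.63, ∠D ≈ 72.65°
|T| = 200 / 167.63 ≈ 1.1931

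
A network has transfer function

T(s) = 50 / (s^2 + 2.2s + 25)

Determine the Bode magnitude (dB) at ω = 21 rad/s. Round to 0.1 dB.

-18.5 dB

At s = jω = j21:
quadratic: (j21)² + 2.2·j21 + 25 = -416 + j46.2 → |·| ≈ 418.56, ∠ ≈ 173.66°
|T| = 50 / 418.56 ≈ 0.11946
Gain = 20 log₁₀(0.11946) ≈ -18.46 dB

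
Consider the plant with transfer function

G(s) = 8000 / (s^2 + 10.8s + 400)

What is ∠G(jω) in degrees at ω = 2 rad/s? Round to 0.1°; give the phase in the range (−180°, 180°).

-3.1°

At s = jω = j2:
quadratic: (j2)² + 10.8·j2 + 400 = 396 + j21.6 → |·| ≈ 396.59, ∠ ≈ 3.12°
∠G = 0.00° − 3.12° = -3.12°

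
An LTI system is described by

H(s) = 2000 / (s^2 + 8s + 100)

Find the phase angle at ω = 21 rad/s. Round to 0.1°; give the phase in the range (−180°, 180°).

-153.8°

At s = jω = j21:
quadratic: (j21)² + 8·j21 + 100 = -341 + j168 → |·| ≈ 380.14, ∠ ≈ 153.77°
∠H = 0.00° − 153.77° = -153.77°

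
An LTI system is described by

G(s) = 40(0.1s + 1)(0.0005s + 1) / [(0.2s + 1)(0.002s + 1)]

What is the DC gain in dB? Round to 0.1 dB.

32.0 dB

G(0) = 40 · 1 / 1 = 40
20 log₁₀(40) ≈ 32.04 dB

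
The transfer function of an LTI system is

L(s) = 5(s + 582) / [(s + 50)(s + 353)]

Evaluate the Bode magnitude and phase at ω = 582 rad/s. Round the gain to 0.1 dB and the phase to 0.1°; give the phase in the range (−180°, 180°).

At s = jω = j582:
zero (s+582): 582 + j582 → |·| = √(582²+582²) = √677448 ≈ 823.07, ∠ = arctan(582/582) ≈ 45.00°
pole (s+50): 50 + j582 → |·| = √(50²+582²) = √341224 ≈ 584.14, ∠ = arctan(582/50) ≈ 85.09°
pole (s+353): 353 + j582 → |·| = √(353²+582²) = √463333 ≈ 680.69, ∠ = arctan(582/353) ≈ 58.76°
|L| = 5 · 823.07 / 3.9762e+05 ≈ 0.01035
Gain = 20 log₁₀(0.01035) ≈ -39.70 dB
∠L = 45.00° − 143.85° = -98.85°

-39.7 dB, -98.9°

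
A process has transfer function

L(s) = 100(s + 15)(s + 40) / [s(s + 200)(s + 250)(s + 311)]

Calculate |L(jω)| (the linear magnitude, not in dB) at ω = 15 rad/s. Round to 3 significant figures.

At s = jω = j15:
zero (s+15): 15 + j15 → |·| = √(15²+15²) = √450 ≈ 21.213, ∠ = arctan(15/15) ≈ 45.00°
zero (s+40): 40 + j15 → |·| = √(40²+15²) = √1825 ≈ 42.72, ∠ = arctan(15/40) ≈ 20.56°
pole (s+200): 200 + j15 → |·| = √(200²+15²) = √40225 ≈ 200.56, ∠ = arctan(15/200) ≈ 4.29°
pole (s+250): 250 + j15 → |·| = √(250²+15²) = √62725 ≈ 250.45, ∠ = arctan(15/250) ≈ 3.43°
pole (s+311): 311 + j15 → |·| = √(311²+15²) = √96946 ≈ 311.36, ∠ = arctan(15/311) ≈ 2.76°
pole at origin: |s| = 15, ∠ = 90.00° (in denominator)
|L| = 100 · 906.22 / 2.346e+08 ≈ 0.00038628

0.000386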